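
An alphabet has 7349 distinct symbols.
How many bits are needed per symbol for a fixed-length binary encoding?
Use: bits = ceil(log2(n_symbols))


log2(7349) = 12.8433
Bracket: 2^12 = 4096 < 7349 <= 2^13 = 8192
So ceil(log2(7349)) = 13

bits = ceil(log2(7349)) = ceil(12.8433) = 13 bits


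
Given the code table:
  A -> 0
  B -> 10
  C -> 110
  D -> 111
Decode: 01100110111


Decoding:
0 -> A
110 -> C
0 -> A
110 -> C
111 -> D


Result: ACACD


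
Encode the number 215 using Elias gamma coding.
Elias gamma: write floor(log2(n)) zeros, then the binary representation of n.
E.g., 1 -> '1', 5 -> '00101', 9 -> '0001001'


num_bits = floor(log2(215)) + 1 = 8
leading_zeros = num_bits - 1 = 7
binary(215) = 11010111

Elias gamma(215) = '0000000' + '11010111' = 000000011010111 (15 bits)


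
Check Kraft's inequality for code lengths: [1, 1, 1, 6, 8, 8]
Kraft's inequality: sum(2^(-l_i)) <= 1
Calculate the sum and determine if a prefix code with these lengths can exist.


Sum = 2^(-1) + 2^(-1) + 2^(-1) + 2^(-6) + 2^(-8) + 2^(-8)
    = 0.5 + 0.5 + 0.5 + 0.015625 + 0.00390625 + 0.00390625
    = 390/256 = 1.5234375
Since 1.5234375 > 1, Kraft's inequality is NOT satisfied.
A prefix code with these lengths CANNOT exist.

Kraft sum = 1.5234375. Not satisfied.


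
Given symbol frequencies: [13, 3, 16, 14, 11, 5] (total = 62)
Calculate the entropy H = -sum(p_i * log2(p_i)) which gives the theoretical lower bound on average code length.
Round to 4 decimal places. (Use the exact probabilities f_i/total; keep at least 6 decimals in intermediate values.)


Per-symbol terms -p_i * log2(p_i) with p_i = f_i/62:
  p = 13/62 = 0.209677: log2(p) = -2.253757, -p*log2(p) = 0.472562
  p = 3/62 = 0.048387: log2(p) = -4.369234, -p*log2(p) = 0.211415
  p = 16/62 = 0.258065: log2(p) = -1.954196, -p*log2(p) = 0.504309
  p = 14/62 = 0.225806: log2(p) = -2.146841, -p*log2(p) = 0.484771
  p = 11/62 = 0.177419: log2(p) = -2.494765, -p*log2(p) = 0.442620
  p = 5/62 = 0.080645: log2(p) = -3.632268, -p*log2(p) = 0.292925
H = 0.472562 + 0.211415 + 0.504309 + 0.484771 + 0.442620 + 0.292925 = 2.408602

H = 2.4086 bits/symbol


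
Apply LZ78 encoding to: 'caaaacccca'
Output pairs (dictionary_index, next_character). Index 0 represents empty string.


LZ78 encoding steps:
Dictionary: {0: ''}
Step 1: w='' (idx 0), next='c' -> output (0, 'c'), add 'c' as idx 1
Step 2: w='' (idx 0), next='a' -> output (0, 'a'), add 'a' as idx 2
Step 3: w='a' (idx 2), next='a' -> output (2, 'a'), add 'aa' as idx 3
Step 4: w='a' (idx 2), next='c' -> output (2, 'c'), add 'ac' as idx 4
Step 5: w='c' (idx 1), next='c' -> output (1, 'c'), add 'cc' as idx 5
Step 6: w='c' (idx 1), next='a' -> output (1, 'a'), add 'ca' as idx 6


Encoded: [(0, 'c'), (0, 'a'), (2, 'a'), (2, 'c'), (1, 'c'), (1, 'a')]


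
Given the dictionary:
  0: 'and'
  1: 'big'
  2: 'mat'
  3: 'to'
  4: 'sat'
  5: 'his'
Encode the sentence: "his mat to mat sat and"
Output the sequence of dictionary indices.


Look up each word in the dictionary:
  'his' -> 5
  'mat' -> 2
  'to' -> 3
  'mat' -> 2
  'sat' -> 4
  'and' -> 0

Encoded: [5, 2, 3, 2, 4, 0]


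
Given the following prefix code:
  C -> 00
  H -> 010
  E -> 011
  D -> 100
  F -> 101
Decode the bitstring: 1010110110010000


Decoding step by step:
Bits 101 -> F
Bits 011 -> E
Bits 011 -> E
Bits 00 -> C
Bits 100 -> D
Bits 00 -> C


Decoded message: FEECDC


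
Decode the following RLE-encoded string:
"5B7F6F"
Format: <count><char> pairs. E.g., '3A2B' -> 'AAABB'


Expanding each <count><char> pair:
  5B -> 'BBBBB'
  7F -> 'FFFFFFF'
  6F -> 'FFFFFF'

Decoded = BBBBBFFFFFFFFFFFFF


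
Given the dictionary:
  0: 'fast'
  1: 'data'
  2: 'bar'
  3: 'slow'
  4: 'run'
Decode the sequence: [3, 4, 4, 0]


Look up each index in the dictionary:
  3 -> 'slow'
  4 -> 'run'
  4 -> 'run'
  0 -> 'fast'

Decoded: "slow run run fast"


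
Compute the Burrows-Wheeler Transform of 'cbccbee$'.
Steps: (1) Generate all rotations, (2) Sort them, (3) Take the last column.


Rotations (sorted):
  0: $cbccbee -> last char: e
  1: bccbee$c -> last char: c
  2: bee$cbcc -> last char: c
  3: cbccbee$ -> last char: $
  4: cbee$cbc -> last char: c
  5: ccbee$cb -> last char: b
  6: e$cbccbe -> last char: e
  7: ee$cbccb -> last char: b


BWT = ecc$cbeb


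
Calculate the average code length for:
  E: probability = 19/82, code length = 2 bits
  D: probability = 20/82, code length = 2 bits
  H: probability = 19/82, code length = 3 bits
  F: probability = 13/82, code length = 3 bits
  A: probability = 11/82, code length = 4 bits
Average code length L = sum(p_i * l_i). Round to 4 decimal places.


Weighted contributions p_i * l_i:
  E: (19/82) * 2 = 38/82
  D: (20/82) * 2 = 40/82
  H: (19/82) * 3 = 57/82
  F: (13/82) * 3 = 39/82
  A: (11/82) * 4 = 44/82
Sum = (38 + 40 + 57 + 39 + 44)/82 = 218/82

L = 218/82 = 2.6585 bits/symbol


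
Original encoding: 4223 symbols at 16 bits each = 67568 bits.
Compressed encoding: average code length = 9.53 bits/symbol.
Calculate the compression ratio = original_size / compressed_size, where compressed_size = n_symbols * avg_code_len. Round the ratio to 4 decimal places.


original_size = n_symbols * orig_bits = 4223 * 16 = 67568 bits
compressed_size = n_symbols * avg_code_len = 4223 * 9.53 = 40245.19 bits
ratio = original_size / compressed_size = 67568 / 40245.19 = 1.6789

Compression ratio = 1.6789


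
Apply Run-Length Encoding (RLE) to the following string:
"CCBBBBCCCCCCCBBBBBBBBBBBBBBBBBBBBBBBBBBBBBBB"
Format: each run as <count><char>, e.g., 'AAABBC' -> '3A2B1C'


Scanning runs left to right:
  i=0: run of 'C' x 2 -> '2C'
  i=2: run of 'B' x 4 -> '4B'
  i=6: run of 'C' x 7 -> '7C'
  i=13: run of 'B' x 31 -> '31B'

RLE = 2C4B7C31B


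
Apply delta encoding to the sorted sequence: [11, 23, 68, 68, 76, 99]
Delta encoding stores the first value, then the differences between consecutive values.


First value: 11
Deltas:
  23 - 11 = 12
  68 - 23 = 45
  68 - 68 = 0
  76 - 68 = 8
  99 - 76 = 23


Delta encoded: [11, 12, 45, 0, 8, 23]


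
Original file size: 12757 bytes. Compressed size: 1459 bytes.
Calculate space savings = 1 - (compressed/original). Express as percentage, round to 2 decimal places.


ratio = compressed/original = 1459/12757 = 0.114369
savings = 1 - ratio = 1 - 0.114369 = 0.885631
as a percentage: 0.885631 * 100 = 88.56%

Space savings = 1 - 1459/12757 = 88.56%


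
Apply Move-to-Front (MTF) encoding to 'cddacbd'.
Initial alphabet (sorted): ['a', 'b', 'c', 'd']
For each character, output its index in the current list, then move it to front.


MTF encoding:
'c': index 2 in ['a', 'b', 'c', 'd'] -> ['c', 'a', 'b', 'd']
'd': index 3 in ['c', 'a', 'b', 'd'] -> ['d', 'c', 'a', 'b']
'd': index 0 in ['d', 'c', 'a', 'b'] -> ['d', 'c', 'a', 'b']
'a': index 2 in ['d', 'c', 'a', 'b'] -> ['a', 'd', 'c', 'b']
'c': index 2 in ['a', 'd', 'c', 'b'] -> ['c', 'a', 'd', 'b']
'b': index 3 in ['c', 'a', 'd', 'b'] -> ['b', 'c', 'a', 'd']
'd': index 3 in ['b', 'c', 'a', 'd'] -> ['d', 'b', 'c', 'a']


Output: [2, 3, 0, 2, 2, 3, 3]


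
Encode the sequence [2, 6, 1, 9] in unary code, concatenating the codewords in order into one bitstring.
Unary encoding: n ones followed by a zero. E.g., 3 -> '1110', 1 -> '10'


Encode each number as n ones followed by a terminating 0:
  2 -> 110 (3 bits)
  6 -> 1111110 (7 bits)
  1 -> 10 (2 bits)
  9 -> 1111111110 (10 bits)
Total length = 3 + 7 + 2 + 10 = 22 bits.

Unary([2, 6, 1, 9]) = 1101111110101111111110 (22 bits)


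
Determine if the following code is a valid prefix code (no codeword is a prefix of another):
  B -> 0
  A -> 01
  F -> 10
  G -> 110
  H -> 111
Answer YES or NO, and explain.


Checking each pair (does one codeword prefix another?):
  B='0' vs A='01': prefix -- VIOLATION

NO -- this is NOT a valid prefix code. B (0) is a prefix of A (01).


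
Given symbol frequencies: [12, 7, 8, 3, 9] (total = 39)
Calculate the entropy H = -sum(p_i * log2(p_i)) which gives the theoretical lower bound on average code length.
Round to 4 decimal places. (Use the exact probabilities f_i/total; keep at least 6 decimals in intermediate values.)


Per-symbol terms -p_i * log2(p_i) with p_i = f_i/39:
  p = 12/39 = 0.307692: log2(p) = -1.700440, -p*log2(p) = 0.523212
  p = 7/39 = 0.179487: log2(p) = -2.478047, -p*log2(p) = 0.444778
  p = 8/39 = 0.205128: log2(p) = -2.285402, -p*log2(p) = 0.468800
  p = 3/39 = 0.076923: log2(p) = -3.700440, -p*log2(p) = 0.284649
  p = 9/39 = 0.230769: log2(p) = -2.115477, -p*log2(p) = 0.488187
H = 0.523212 + 0.444778 + 0.468800 + 0.284649 + 0.488187 = 2.209626

H = 2.2096 bits/symbol


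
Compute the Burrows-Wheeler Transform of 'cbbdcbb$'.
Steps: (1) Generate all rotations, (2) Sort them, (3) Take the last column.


Rotations (sorted):
  0: $cbbdcbb -> last char: b
  1: b$cbbdcb -> last char: b
  2: bb$cbbdc -> last char: c
  3: bbdcbb$c -> last char: c
  4: bdcbb$cb -> last char: b
  5: cbb$cbbd -> last char: d
  6: cbbdcbb$ -> last char: $
  7: dcbb$cbb -> last char: b


BWT = bbccbd$b


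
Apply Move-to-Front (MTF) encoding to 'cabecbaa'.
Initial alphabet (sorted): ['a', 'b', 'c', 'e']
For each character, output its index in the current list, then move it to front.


MTF encoding:
'c': index 2 in ['a', 'b', 'c', 'e'] -> ['c', 'a', 'b', 'e']
'a': index 1 in ['c', 'a', 'b', 'e'] -> ['a', 'c', 'b', 'e']
'b': index 2 in ['a', 'c', 'b', 'e'] -> ['b', 'a', 'c', 'e']
'e': index 3 in ['b', 'a', 'c', 'e'] -> ['e', 'b', 'a', 'c']
'c': index 3 in ['e', 'b', 'a', 'c'] -> ['c', 'e', 'b', 'a']
'b': index 2 in ['c', 'e', 'b', 'a'] -> ['b', 'c', 'e', 'a']
'a': index 3 in ['b', 'c', 'e', 'a'] -> ['a', 'b', 'c', 'e']
'a': index 0 in ['a', 'b', 'c', 'e'] -> ['a', 'b', 'c', 'e']


Output: [2, 1, 2, 3, 3, 2, 3, 0]


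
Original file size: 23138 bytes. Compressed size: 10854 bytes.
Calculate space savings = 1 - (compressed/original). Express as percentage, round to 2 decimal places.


ratio = compressed/original = 10854/23138 = 0.469098
savings = 1 - ratio = 1 - 0.469098 = 0.530902
as a percentage: 0.530902 * 100 = 53.09%

Space savings = 1 - 10854/23138 = 53.09%


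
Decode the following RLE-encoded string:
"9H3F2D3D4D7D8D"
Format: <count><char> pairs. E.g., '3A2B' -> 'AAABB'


Expanding each <count><char> pair:
  9H -> 'HHHHHHHHH'
  3F -> 'FFF'
  2D -> 'DD'
  3D -> 'DDD'
  4D -> 'DDDD'
  7D -> 'DDDDDDD'
  8D -> 'DDDDDDDD'

Decoded = HHHHHHHHHFFFDDDDDDDDDDDDDDDDDDDDDDDD


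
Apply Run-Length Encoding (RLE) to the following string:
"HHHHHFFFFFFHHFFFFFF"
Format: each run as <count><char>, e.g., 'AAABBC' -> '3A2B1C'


Scanning runs left to right:
  i=0: run of 'H' x 5 -> '5H'
  i=5: run of 'F' x 6 -> '6F'
  i=11: run of 'H' x 2 -> '2H'
  i=13: run of 'F' x 6 -> '6F'

RLE = 5H6F2H6F


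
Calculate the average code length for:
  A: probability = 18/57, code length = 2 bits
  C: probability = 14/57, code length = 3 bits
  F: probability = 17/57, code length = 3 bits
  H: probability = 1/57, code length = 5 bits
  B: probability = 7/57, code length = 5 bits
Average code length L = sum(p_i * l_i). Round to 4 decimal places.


Weighted contributions p_i * l_i:
  A: (18/57) * 2 = 36/57
  C: (14/57) * 3 = 42/57
  F: (17/57) * 3 = 51/57
  H: (1/57) * 5 = 5/57
  B: (7/57) * 5 = 35/57
Sum = (36 + 42 + 51 + 5 + 35)/57 = 169/57

L = 169/57 = 2.9649 bits/symbol


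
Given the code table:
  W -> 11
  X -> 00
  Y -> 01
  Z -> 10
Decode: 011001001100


Decoding:
01 -> Y
10 -> Z
01 -> Y
00 -> X
11 -> W
00 -> X


Result: YZYXWX


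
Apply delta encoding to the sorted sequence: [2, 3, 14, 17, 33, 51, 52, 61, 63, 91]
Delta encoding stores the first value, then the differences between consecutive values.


First value: 2
Deltas:
  3 - 2 = 1
  14 - 3 = 11
  17 - 14 = 3
  33 - 17 = 16
  51 - 33 = 18
  52 - 51 = 1
  61 - 52 = 9
  63 - 61 = 2
  91 - 63 = 28


Delta encoded: [2, 1, 11, 3, 16, 18, 1, 9, 2, 28]


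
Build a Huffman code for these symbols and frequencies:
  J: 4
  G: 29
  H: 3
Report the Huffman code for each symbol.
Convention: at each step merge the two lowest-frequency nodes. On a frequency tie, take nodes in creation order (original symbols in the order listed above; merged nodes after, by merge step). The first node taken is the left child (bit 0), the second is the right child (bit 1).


Huffman tree construction:
Step 1: Merge H(3) + J(4) = 7
Step 2: Merge (H+J)(7) + G(29) = 36
Read each symbol's code off the tree from the root (left child = 0, right child = 1).

Codes:
  J: 01 (length 2)
  G: 1 (length 1)
  H: 00 (length 2)
Average code length: 43/36 = 1.1944 bits/symbol


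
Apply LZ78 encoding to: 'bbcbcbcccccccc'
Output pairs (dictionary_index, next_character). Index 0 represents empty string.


LZ78 encoding steps:
Dictionary: {0: ''}
Step 1: w='' (idx 0), next='b' -> output (0, 'b'), add 'b' as idx 1
Step 2: w='b' (idx 1), next='c' -> output (1, 'c'), add 'bc' as idx 2
Step 3: w='bc' (idx 2), next='b' -> output (2, 'b'), add 'bcb' as idx 3
Step 4: w='' (idx 0), next='c' -> output (0, 'c'), add 'c' as idx 4
Step 5: w='c' (idx 4), next='c' -> output (4, 'c'), add 'cc' as idx 5
Step 6: w='cc' (idx 5), next='c' -> output (5, 'c'), add 'ccc' as idx 6
Step 7: w='cc' (idx 5), end of input -> output (5, '')


Encoded: [(0, 'b'), (1, 'c'), (2, 'b'), (0, 'c'), (4, 'c'), (5, 'c'), (5, '')]


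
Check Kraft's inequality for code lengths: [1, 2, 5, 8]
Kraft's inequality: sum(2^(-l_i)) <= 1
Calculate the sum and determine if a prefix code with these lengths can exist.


Sum = 2^(-1) + 2^(-2) + 2^(-5) + 2^(-8)
    = 0.5 + 0.25 + 0.03125 + 0.00390625
    = 201/256 = 0.78515625
Since 0.78515625 <= 1, Kraft's inequality IS satisfied.
A prefix code with these lengths CAN exist.

Kraft sum = 0.78515625. Satisfied.


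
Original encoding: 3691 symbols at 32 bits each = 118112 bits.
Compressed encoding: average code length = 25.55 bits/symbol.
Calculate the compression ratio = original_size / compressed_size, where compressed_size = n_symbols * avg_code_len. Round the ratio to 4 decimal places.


original_size = n_symbols * orig_bits = 3691 * 32 = 118112 bits
compressed_size = n_symbols * avg_code_len = 3691 * 25.55 = 94305.05 bits
ratio = original_size / compressed_size = 118112 / 94305.05 = 1.2524

Compression ratio = 1.2524


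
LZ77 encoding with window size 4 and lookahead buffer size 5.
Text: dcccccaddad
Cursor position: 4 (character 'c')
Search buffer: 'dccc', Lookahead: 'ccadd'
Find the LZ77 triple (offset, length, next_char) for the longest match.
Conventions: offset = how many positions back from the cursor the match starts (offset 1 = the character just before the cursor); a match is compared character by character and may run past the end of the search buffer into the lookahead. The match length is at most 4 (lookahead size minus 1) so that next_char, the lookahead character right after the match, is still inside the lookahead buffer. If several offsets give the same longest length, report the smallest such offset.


Try each offset into the search buffer:
  offset=1 (pos 3, char 'c'): match length 2
  offset=2 (pos 2, char 'c'): match length 2
  offset=3 (pos 1, char 'c'): match length 2
  offset=4 (pos 0, char 'd'): match length 0
Longest match has length 2, found at offsets 1, 2, 3; take the smallest, offset 1.
next_char = character at position 4 + 2 = 6 -> 'a'

Best match: offset=1, length=2 (matching 'cc' starting at position 3)
LZ77 triple: (1, 2, 'a')


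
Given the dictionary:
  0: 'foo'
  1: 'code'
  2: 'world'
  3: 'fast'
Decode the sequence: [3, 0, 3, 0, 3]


Look up each index in the dictionary:
  3 -> 'fast'
  0 -> 'foo'
  3 -> 'fast'
  0 -> 'foo'
  3 -> 'fast'

Decoded: "fast foo fast foo fast"


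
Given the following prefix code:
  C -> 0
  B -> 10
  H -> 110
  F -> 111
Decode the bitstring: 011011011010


Decoding step by step:
Bits 0 -> C
Bits 110 -> H
Bits 110 -> H
Bits 110 -> H
Bits 10 -> B


Decoded message: CHHHB


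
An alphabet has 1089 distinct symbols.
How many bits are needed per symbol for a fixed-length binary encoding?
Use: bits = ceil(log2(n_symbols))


log2(1089) = 10.0888
Bracket: 2^10 = 1024 < 1089 <= 2^11 = 2048
So ceil(log2(1089)) = 11

bits = ceil(log2(1089)) = ceil(10.0888) = 11 bits


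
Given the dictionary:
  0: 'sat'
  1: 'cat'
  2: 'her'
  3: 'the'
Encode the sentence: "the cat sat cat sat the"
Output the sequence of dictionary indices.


Look up each word in the dictionary:
  'the' -> 3
  'cat' -> 1
  'sat' -> 0
  'cat' -> 1
  'sat' -> 0
  'the' -> 3

Encoded: [3, 1, 0, 1, 0, 3]


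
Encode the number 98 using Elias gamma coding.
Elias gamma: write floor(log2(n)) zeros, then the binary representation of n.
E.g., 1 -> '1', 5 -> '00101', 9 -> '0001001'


num_bits = floor(log2(98)) + 1 = 7
leading_zeros = num_bits - 1 = 6
binary(98) = 1100010

Elias gamma(98) = '000000' + '1100010' = 0000001100010 (13 bits)


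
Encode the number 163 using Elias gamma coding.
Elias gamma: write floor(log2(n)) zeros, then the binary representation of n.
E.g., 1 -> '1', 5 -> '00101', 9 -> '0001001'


num_bits = floor(log2(163)) + 1 = 8
leading_zeros = num_bits - 1 = 7
binary(163) = 10100011

Elias gamma(163) = '0000000' + '10100011' = 000000010100011 (15 bits)


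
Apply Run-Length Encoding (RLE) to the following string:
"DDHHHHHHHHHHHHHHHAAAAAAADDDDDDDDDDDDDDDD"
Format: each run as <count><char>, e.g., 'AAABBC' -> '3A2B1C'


Scanning runs left to right:
  i=0: run of 'D' x 2 -> '2D'
  i=2: run of 'H' x 15 -> '15H'
  i=17: run of 'A' x 7 -> '7A'
  i=24: run of 'D' x 16 -> '16D'

RLE = 2D15H7A16D


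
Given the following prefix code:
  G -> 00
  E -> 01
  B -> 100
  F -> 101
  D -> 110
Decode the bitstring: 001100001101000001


Decoding step by step:
Bits 00 -> G
Bits 110 -> D
Bits 00 -> G
Bits 01 -> E
Bits 101 -> F
Bits 00 -> G
Bits 00 -> G
Bits 01 -> E


Decoded message: GDGEFGGE


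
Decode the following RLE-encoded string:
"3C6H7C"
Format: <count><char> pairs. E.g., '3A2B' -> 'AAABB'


Expanding each <count><char> pair:
  3C -> 'CCC'
  6H -> 'HHHHHH'
  7C -> 'CCCCCCC'

Decoded = CCCHHHHHHCCCCCCC


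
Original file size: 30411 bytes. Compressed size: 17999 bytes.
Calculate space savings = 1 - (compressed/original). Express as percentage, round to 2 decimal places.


ratio = compressed/original = 17999/30411 = 0.591858
savings = 1 - ratio = 1 - 0.591858 = 0.408142
as a percentage: 0.408142 * 100 = 40.81%

Space savings = 1 - 17999/30411 = 40.81%


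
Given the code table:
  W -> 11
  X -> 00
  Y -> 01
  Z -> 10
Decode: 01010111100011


Decoding:
01 -> Y
01 -> Y
01 -> Y
11 -> W
10 -> Z
00 -> X
11 -> W


Result: YYYWZXW


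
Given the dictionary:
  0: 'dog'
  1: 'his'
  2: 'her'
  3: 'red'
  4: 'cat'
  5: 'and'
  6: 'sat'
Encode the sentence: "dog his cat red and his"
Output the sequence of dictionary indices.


Look up each word in the dictionary:
  'dog' -> 0
  'his' -> 1
  'cat' -> 4
  'red' -> 3
  'and' -> 5
  'his' -> 1

Encoded: [0, 1, 4, 3, 5, 1]


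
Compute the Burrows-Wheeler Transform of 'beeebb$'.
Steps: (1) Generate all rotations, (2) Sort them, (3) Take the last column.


Rotations (sorted):
  0: $beeebb -> last char: b
  1: b$beeeb -> last char: b
  2: bb$beee -> last char: e
  3: beeebb$ -> last char: $
  4: ebb$bee -> last char: e
  5: eebb$be -> last char: e
  6: eeebb$b -> last char: b


BWT = bbe$eeb


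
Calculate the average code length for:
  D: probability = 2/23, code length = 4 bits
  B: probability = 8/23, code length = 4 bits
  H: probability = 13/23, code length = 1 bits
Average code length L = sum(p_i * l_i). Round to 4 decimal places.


Weighted contributions p_i * l_i:
  D: (2/23) * 4 = 8/23
  B: (8/23) * 4 = 32/23
  H: (13/23) * 1 = 13/23
Sum = (8 + 32 + 13)/23 = 53/23

L = 53/23 = 2.3043 bits/symbol


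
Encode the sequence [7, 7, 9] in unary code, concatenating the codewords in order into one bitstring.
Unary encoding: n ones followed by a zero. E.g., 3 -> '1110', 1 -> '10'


Encode each number as n ones followed by a terminating 0:
  7 -> 11111110 (8 bits)
  7 -> 11111110 (8 bits)
  9 -> 1111111110 (10 bits)
Total length = 8 + 8 + 10 = 26 bits.

Unary([7, 7, 9]) = 11111110111111101111111110 (26 bits)


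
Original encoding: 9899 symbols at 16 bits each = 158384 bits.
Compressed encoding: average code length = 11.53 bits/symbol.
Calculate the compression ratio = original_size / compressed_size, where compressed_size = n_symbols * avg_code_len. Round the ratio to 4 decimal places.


original_size = n_symbols * orig_bits = 9899 * 16 = 158384 bits
compressed_size = n_symbols * avg_code_len = 9899 * 11.53 = 114135.47 bits
ratio = original_size / compressed_size = 158384 / 114135.47 = 1.3877

Compression ratio = 1.3877


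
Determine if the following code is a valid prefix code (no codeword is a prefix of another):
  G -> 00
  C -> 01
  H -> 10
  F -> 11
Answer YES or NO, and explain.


Checking each pair (does one codeword prefix another?):
  G='00' vs C='01': no prefix
  G='00' vs H='10': no prefix
  G='00' vs F='11': no prefix
  C='01' vs G='00': no prefix
  C='01' vs H='10': no prefix
  C='01' vs F='11': no prefix
  H='10' vs G='00': no prefix
  H='10' vs C='01': no prefix
  H='10' vs F='11': no prefix
  F='11' vs G='00': no prefix
  F='11' vs C='01': no prefix
  F='11' vs H='10': no prefix
No violation found over all pairs.

YES -- this is a valid prefix code. No codeword is a prefix of any other codeword.


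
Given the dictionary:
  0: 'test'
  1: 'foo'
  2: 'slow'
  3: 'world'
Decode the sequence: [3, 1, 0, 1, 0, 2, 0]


Look up each index in the dictionary:
  3 -> 'world'
  1 -> 'foo'
  0 -> 'test'
  1 -> 'foo'
  0 -> 'test'
  2 -> 'slow'
  0 -> 'test'

Decoded: "world foo test foo test slow test"


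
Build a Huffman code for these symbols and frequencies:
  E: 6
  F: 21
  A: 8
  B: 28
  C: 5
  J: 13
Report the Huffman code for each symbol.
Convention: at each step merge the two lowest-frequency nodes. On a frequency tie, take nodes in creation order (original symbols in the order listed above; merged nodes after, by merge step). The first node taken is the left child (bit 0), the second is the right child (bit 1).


Huffman tree construction:
Step 1: Merge C(5) + E(6) = 11
Step 2: Merge A(8) + (C+E)(11) = 19
Step 3: Merge J(13) + (A+(C+E))(19) = 32
Step 4: Merge F(21) + B(28) = 49
Step 5: Merge (J+(A+(C+E)))(32) + (F+B)(49) = 81
Read each symbol's code off the tree from the root (left child = 0, right child = 1).

Codes:
  E: 0111 (length 4)
  F: 10 (length 2)
  A: 010 (length 3)
  B: 11 (length 2)
  C: 0110 (length 4)
  J: 00 (length 2)
Average code length: 192/81 = 2.3704 bits/symbol


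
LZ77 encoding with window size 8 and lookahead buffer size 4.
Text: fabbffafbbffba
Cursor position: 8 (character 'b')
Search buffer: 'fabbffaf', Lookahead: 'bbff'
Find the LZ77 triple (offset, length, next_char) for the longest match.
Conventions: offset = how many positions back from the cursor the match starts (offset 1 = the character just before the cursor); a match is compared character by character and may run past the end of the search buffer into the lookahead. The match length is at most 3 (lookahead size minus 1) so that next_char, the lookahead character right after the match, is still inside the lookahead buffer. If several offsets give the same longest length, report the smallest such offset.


Try each offset into the search buffer:
  offset=1 (pos 7, char 'f'): match length 0
  offset=2 (pos 6, char 'a'): match length 0
  offset=3 (pos 5, char 'f'): match length 0
  offset=4 (pos 4, char 'f'): match length 0
  offset=5 (pos 3, char 'b'): match length 1
  offset=6 (pos 2, char 'b'): match length 3
  offset=7 (pos 1, char 'a'): match length 0
  offset=8 (pos 0, char 'f'): match length 0
Longest match has length 3 at offset 6.
next_char = character at position 8 + 3 = 11 -> 'f'

Best match: offset=6, length=3 (matching 'bbf' starting at position 2)
LZ77 triple: (6, 3, 'f')


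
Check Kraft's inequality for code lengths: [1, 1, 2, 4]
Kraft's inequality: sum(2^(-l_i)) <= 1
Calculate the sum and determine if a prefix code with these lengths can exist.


Sum = 2^(-1) + 2^(-1) + 2^(-2) + 2^(-4)
    = 0.5 + 0.5 + 0.25 + 0.0625
    = 21/16 = 1.3125
Since 1.3125 > 1, Kraft's inequality is NOT satisfied.
A prefix code with these lengths CANNOT exist.

Kraft sum = 1.3125. Not satisfied.


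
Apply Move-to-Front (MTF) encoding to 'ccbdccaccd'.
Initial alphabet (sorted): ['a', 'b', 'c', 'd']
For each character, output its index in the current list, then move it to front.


MTF encoding:
'c': index 2 in ['a', 'b', 'c', 'd'] -> ['c', 'a', 'b', 'd']
'c': index 0 in ['c', 'a', 'b', 'd'] -> ['c', 'a', 'b', 'd']
'b': index 2 in ['c', 'a', 'b', 'd'] -> ['b', 'c', 'a', 'd']
'd': index 3 in ['b', 'c', 'a', 'd'] -> ['d', 'b', 'c', 'a']
'c': index 2 in ['d', 'b', 'c', 'a'] -> ['c', 'd', 'b', 'a']
'c': index 0 in ['c', 'd', 'b', 'a'] -> ['c', 'd', 'b', 'a']
'a': index 3 in ['c', 'd', 'b', 'a'] -> ['a', 'c', 'd', 'b']
'c': index 1 in ['a', 'c', 'd', 'b'] -> ['c', 'a', 'd', 'b']
'c': index 0 in ['c', 'a', 'd', 'b'] -> ['c', 'a', 'd', 'b']
'd': index 2 in ['c', 'a', 'd', 'b'] -> ['d', 'c', 'a', 'b']


Output: [2, 0, 2, 3, 2, 0, 3, 1, 0, 2]


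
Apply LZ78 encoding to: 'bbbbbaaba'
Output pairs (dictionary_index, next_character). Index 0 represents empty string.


LZ78 encoding steps:
Dictionary: {0: ''}
Step 1: w='' (idx 0), next='b' -> output (0, 'b'), add 'b' as idx 1
Step 2: w='b' (idx 1), next='b' -> output (1, 'b'), add 'bb' as idx 2
Step 3: w='bb' (idx 2), next='a' -> output (2, 'a'), add 'bba' as idx 3
Step 4: w='' (idx 0), next='a' -> output (0, 'a'), add 'a' as idx 4
Step 5: w='b' (idx 1), next='a' -> output (1, 'a'), add 'ba' as idx 5


Encoded: [(0, 'b'), (1, 'b'), (2, 'a'), (0, 'a'), (1, 'a')]


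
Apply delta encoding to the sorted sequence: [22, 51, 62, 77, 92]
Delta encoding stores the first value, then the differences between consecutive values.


First value: 22
Deltas:
  51 - 22 = 29
  62 - 51 = 11
  77 - 62 = 15
  92 - 77 = 15


Delta encoded: [22, 29, 11, 15, 15]


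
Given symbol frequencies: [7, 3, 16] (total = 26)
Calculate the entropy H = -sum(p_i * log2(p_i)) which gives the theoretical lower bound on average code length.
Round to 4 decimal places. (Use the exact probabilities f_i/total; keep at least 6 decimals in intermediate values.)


Per-symbol terms -p_i * log2(p_i) with p_i = f_i/26:
  p = 7/26 = 0.269231: log2(p) = -1.893085, -p*log2(p) = 0.509677
  p = 3/26 = 0.115385: log2(p) = -3.115477, -p*log2(p) = 0.359478
  p = 16/26 = 0.615385: log2(p) = -0.700440, -p*log2(p) = 0.431040
H = 0.509677 + 0.359478 + 0.431040 = 1.300195

H = 1.3002 bits/symbol


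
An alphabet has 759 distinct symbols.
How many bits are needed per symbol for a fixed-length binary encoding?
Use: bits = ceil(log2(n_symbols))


log2(759) = 9.568
Bracket: 2^9 = 512 < 759 <= 2^10 = 1024
So ceil(log2(759)) = 10

bits = ceil(log2(759)) = ceil(9.568) = 10 bits


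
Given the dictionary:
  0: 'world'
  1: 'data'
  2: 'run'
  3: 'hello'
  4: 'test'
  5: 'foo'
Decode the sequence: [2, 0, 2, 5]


Look up each index in the dictionary:
  2 -> 'run'
  0 -> 'world'
  2 -> 'run'
  5 -> 'foo'

Decoded: "run world run foo"


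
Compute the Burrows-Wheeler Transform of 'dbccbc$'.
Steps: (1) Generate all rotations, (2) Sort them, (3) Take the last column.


Rotations (sorted):
  0: $dbccbc -> last char: c
  1: bc$dbcc -> last char: c
  2: bccbc$d -> last char: d
  3: c$dbccb -> last char: b
  4: cbc$dbc -> last char: c
  5: ccbc$db -> last char: b
  6: dbccbc$ -> last char: $


BWT = ccdbcb$


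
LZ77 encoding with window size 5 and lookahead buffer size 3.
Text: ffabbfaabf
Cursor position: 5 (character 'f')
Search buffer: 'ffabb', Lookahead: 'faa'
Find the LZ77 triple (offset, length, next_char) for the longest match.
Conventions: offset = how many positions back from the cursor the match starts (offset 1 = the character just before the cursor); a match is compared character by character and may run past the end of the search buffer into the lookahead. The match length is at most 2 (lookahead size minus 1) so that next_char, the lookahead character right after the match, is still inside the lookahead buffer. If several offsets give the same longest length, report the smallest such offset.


Try each offset into the search buffer:
  offset=1 (pos 4, char 'b'): match length 0
  offset=2 (pos 3, char 'b'): match length 0
  offset=3 (pos 2, char 'a'): match length 0
  offset=4 (pos 1, char 'f'): match length 2
  offset=5 (pos 0, char 'f'): match length 1
Longest match has length 2 at offset 4.
next_char = character at position 5 + 2 = 7 -> 'a'

Best match: offset=4, length=2 (matching 'fa' starting at position 1)
LZ77 triple: (4, 2, 'a')


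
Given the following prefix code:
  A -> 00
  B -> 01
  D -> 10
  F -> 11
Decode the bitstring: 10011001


Decoding step by step:
Bits 10 -> D
Bits 01 -> B
Bits 10 -> D
Bits 01 -> B


Decoded message: DBDB


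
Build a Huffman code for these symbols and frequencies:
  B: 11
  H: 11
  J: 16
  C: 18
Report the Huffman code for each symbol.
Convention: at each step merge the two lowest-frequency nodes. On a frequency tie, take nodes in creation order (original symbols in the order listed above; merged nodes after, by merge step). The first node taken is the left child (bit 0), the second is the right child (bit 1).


Huffman tree construction:
Step 1: Merge B(11) + H(11) = 22
Step 2: Merge J(16) + C(18) = 34
Step 3: Merge (B+H)(22) + (J+C)(34) = 56
Read each symbol's code off the tree from the root (left child = 0, right child = 1).

Codes:
  B: 00 (length 2)
  H: 01 (length 2)
  J: 10 (length 2)
  C: 11 (length 2)
Average code length: 112/56 = 2.0000 bits/symbol


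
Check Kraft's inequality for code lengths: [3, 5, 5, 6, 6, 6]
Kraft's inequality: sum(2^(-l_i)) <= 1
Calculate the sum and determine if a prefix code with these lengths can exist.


Sum = 2^(-3) + 2^(-5) + 2^(-5) + 2^(-6) + 2^(-6) + 2^(-6)
    = 0.125 + 0.03125 + 0.03125 + 0.015625 + 0.015625 + 0.015625
    = 15/64 = 0.234375
Since 0.234375 <= 1, Kraft's inequality IS satisfied.
A prefix code with these lengths CAN exist.

Kraft sum = 0.234375. Satisfied.


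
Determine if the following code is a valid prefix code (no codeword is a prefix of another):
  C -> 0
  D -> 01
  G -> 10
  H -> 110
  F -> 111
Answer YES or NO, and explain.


Checking each pair (does one codeword prefix another?):
  C='0' vs D='01': prefix -- VIOLATION

NO -- this is NOT a valid prefix code. C (0) is a prefix of D (01).


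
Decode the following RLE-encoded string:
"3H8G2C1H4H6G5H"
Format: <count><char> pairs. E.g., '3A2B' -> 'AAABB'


Expanding each <count><char> pair:
  3H -> 'HHH'
  8G -> 'GGGGGGGG'
  2C -> 'CC'
  1H -> 'H'
  4H -> 'HHHH'
  6G -> 'GGGGGG'
  5H -> 'HHHHH'

Decoded = HHHGGGGGGGGCCHHHHHGGGGGGHHHHH


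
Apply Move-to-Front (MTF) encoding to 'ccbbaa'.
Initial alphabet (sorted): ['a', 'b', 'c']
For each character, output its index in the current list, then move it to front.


MTF encoding:
'c': index 2 in ['a', 'b', 'c'] -> ['c', 'a', 'b']
'c': index 0 in ['c', 'a', 'b'] -> ['c', 'a', 'b']
'b': index 2 in ['c', 'a', 'b'] -> ['b', 'c', 'a']
'b': index 0 in ['b', 'c', 'a'] -> ['b', 'c', 'a']
'a': index 2 in ['b', 'c', 'a'] -> ['a', 'b', 'c']
'a': index 0 in ['a', 'b', 'c'] -> ['a', 'b', 'c']


Output: [2, 0, 2, 0, 2, 0]


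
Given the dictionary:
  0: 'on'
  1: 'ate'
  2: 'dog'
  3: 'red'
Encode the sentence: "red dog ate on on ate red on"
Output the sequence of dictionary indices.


Look up each word in the dictionary:
  'red' -> 3
  'dog' -> 2
  'ate' -> 1
  'on' -> 0
  'on' -> 0
  'ate' -> 1
  'red' -> 3
  'on' -> 0

Encoded: [3, 2, 1, 0, 0, 1, 3, 0]


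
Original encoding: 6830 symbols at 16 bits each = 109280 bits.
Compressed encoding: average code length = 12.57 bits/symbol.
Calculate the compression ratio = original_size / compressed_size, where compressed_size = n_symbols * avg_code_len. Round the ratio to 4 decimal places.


original_size = n_symbols * orig_bits = 6830 * 16 = 109280 bits
compressed_size = n_symbols * avg_code_len = 6830 * 12.57 = 85853.1 bits
ratio = original_size / compressed_size = 109280 / 85853.1 = 1.2729

Compression ratio = 1.2729


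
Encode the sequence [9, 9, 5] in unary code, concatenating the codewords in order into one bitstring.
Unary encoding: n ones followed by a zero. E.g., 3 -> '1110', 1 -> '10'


Encode each number as n ones followed by a terminating 0:
  9 -> 1111111110 (10 bits)
  9 -> 1111111110 (10 bits)
  5 -> 111110 (6 bits)
Total length = 10 + 10 + 6 = 26 bits.

Unary([9, 9, 5]) = 11111111101111111110111110 (26 bits)


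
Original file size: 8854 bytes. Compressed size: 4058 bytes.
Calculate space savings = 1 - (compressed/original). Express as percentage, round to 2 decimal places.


ratio = compressed/original = 4058/8854 = 0.458324
savings = 1 - ratio = 1 - 0.458324 = 0.541676
as a percentage: 0.541676 * 100 = 54.17%

Space savings = 1 - 4058/8854 = 54.17%


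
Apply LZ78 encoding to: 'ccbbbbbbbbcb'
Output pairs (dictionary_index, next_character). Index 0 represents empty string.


LZ78 encoding steps:
Dictionary: {0: ''}
Step 1: w='' (idx 0), next='c' -> output (0, 'c'), add 'c' as idx 1
Step 2: w='c' (idx 1), next='b' -> output (1, 'b'), add 'cb' as idx 2
Step 3: w='' (idx 0), next='b' -> output (0, 'b'), add 'b' as idx 3
Step 4: w='b' (idx 3), next='b' -> output (3, 'b'), add 'bb' as idx 4
Step 5: w='bb' (idx 4), next='b' -> output (4, 'b'), add 'bbb' as idx 5
Step 6: w='b' (idx 3), next='c' -> output (3, 'c'), add 'bc' as idx 6
Step 7: w='b' (idx 3), end of input -> output (3, '')


Encoded: [(0, 'c'), (1, 'b'), (0, 'b'), (3, 'b'), (4, 'b'), (3, 'c'), (3, '')]


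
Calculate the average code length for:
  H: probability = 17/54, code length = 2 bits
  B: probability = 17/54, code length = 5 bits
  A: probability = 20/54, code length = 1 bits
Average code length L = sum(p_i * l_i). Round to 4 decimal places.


Weighted contributions p_i * l_i:
  H: (17/54) * 2 = 34/54
  B: (17/54) * 5 = 85/54
  A: (20/54) * 1 = 20/54
Sum = (34 + 85 + 20)/54 = 139/54

L = 139/54 = 2.5741 bits/symbol


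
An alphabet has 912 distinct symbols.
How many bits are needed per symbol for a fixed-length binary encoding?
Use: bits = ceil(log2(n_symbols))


log2(912) = 9.8329
Bracket: 2^9 = 512 < 912 <= 2^10 = 1024
So ceil(log2(912)) = 10

bits = ceil(log2(912)) = ceil(9.8329) = 10 bits


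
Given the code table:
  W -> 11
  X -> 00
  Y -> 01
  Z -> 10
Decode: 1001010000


Decoding:
10 -> Z
01 -> Y
01 -> Y
00 -> X
00 -> X


Result: ZYYXX


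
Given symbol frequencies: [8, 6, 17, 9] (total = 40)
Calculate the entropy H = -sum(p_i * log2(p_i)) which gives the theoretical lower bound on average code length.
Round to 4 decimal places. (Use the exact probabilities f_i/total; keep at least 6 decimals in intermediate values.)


Per-symbol terms -p_i * log2(p_i) with p_i = f_i/40:
  p = 8/40 = 0.200000: log2(p) = -2.321928, -p*log2(p) = 0.464386
  p = 6/40 = 0.150000: log2(p) = -2.736966, -p*log2(p) = 0.410545
  p = 17/40 = 0.425000: log2(p) = -1.234465, -p*log2(p) = 0.524648
  p = 9/40 = 0.225000: log2(p) = -2.152003, -p*log2(p) = 0.484201
H = 0.464386 + 0.410545 + 0.524648 + 0.484201 = 1.883780

H = 1.8838 bits/symbol


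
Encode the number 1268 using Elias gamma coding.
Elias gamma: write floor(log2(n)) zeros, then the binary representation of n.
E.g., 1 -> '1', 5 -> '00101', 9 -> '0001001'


num_bits = floor(log2(1268)) + 1 = 11
leading_zeros = num_bits - 1 = 10
binary(1268) = 10011110100

Elias gamma(1268) = '0000000000' + '10011110100' = 000000000010011110100 (21 bits)


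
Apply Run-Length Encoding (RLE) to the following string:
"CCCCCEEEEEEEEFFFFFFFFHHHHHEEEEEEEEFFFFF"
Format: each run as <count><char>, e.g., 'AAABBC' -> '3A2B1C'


Scanning runs left to right:
  i=0: run of 'C' x 5 -> '5C'
  i=5: run of 'E' x 8 -> '8E'
  i=13: run of 'F' x 8 -> '8F'
  i=21: run of 'H' x 5 -> '5H'
  i=26: run of 'E' x 8 -> '8E'
  i=34: run of 'F' x 5 -> '5F'

RLE = 5C8E8F5H8E5F


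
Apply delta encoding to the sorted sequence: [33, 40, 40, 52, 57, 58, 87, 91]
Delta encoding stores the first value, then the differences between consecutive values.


First value: 33
Deltas:
  40 - 33 = 7
  40 - 40 = 0
  52 - 40 = 12
  57 - 52 = 5
  58 - 57 = 1
  87 - 58 = 29
  91 - 87 = 4


Delta encoded: [33, 7, 0, 12, 5, 1, 29, 4]


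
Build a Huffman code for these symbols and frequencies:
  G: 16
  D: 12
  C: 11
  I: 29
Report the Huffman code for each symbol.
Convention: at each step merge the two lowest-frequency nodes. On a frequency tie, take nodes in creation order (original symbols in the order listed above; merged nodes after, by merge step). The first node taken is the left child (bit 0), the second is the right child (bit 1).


Huffman tree construction:
Step 1: Merge C(11) + D(12) = 23
Step 2: Merge G(16) + (C+D)(23) = 39
Step 3: Merge I(29) + (G+(C+D))(39) = 68
Read each symbol's code off the tree from the root (left child = 0, right child = 1).

Codes:
  G: 10 (length 2)
  D: 111 (length 3)
  C: 110 (length 3)
  I: 0 (length 1)
Average code length: 130/68 = 1.9118 bits/symbol


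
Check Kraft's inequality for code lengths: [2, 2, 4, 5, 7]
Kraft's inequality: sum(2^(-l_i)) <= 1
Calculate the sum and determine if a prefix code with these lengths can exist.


Sum = 2^(-2) + 2^(-2) + 2^(-4) + 2^(-5) + 2^(-7)
    = 0.25 + 0.25 + 0.0625 + 0.03125 + 0.0078125
    = 77/128 = 0.6015625
Since 0.6015625 <= 1, Kraft's inequality IS satisfied.
A prefix code with these lengths CAN exist.

Kraft sum = 0.6015625. Satisfied.


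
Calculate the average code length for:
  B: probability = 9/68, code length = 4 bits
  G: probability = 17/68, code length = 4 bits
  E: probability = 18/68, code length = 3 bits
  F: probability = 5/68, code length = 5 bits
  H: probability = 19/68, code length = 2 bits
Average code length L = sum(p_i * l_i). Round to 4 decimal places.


Weighted contributions p_i * l_i:
  B: (9/68) * 4 = 36/68
  G: (17/68) * 4 = 68/68
  E: (18/68) * 3 = 54/68
  F: (5/68) * 5 = 25/68
  H: (19/68) * 2 = 38/68
Sum = (36 + 68 + 54 + 25 + 38)/68 = 221/68

L = 221/68 = 3.2500 bits/symbol


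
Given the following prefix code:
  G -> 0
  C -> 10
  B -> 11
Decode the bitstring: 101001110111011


Decoding step by step:
Bits 10 -> C
Bits 10 -> C
Bits 0 -> G
Bits 11 -> B
Bits 10 -> C
Bits 11 -> B
Bits 10 -> C
Bits 11 -> B


Decoded message: CCGBCBCB


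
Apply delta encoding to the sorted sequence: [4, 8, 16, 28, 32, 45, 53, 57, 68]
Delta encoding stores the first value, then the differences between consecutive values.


First value: 4
Deltas:
  8 - 4 = 4
  16 - 8 = 8
  28 - 16 = 12
  32 - 28 = 4
  45 - 32 = 13
  53 - 45 = 8
  57 - 53 = 4
  68 - 57 = 11


Delta encoded: [4, 4, 8, 12, 4, 13, 8, 4, 11]


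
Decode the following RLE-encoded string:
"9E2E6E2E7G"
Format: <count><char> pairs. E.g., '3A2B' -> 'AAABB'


Expanding each <count><char> pair:
  9E -> 'EEEEEEEEE'
  2E -> 'EE'
  6E -> 'EEEEEE'
  2E -> 'EE'
  7G -> 'GGGGGGG'

Decoded = EEEEEEEEEEEEEEEEEEEGGGGGGG


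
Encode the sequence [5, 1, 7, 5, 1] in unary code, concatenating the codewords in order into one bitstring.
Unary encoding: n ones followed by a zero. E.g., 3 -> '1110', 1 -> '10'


Encode each number as n ones followed by a terminating 0:
  5 -> 111110 (6 bits)
  1 -> 10 (2 bits)
  7 -> 11111110 (8 bits)
  5 -> 111110 (6 bits)
  1 -> 10 (2 bits)
Total length = 6 + 2 + 8 + 6 + 2 = 24 bits.

Unary([5, 1, 7, 5, 1]) = 111110101111111011111010 (24 bits)


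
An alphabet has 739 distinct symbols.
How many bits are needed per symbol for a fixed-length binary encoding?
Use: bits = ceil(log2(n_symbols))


log2(739) = 9.5294
Bracket: 2^9 = 512 < 739 <= 2^10 = 1024
So ceil(log2(739)) = 10

bits = ceil(log2(739)) = ceil(9.5294) = 10 bits


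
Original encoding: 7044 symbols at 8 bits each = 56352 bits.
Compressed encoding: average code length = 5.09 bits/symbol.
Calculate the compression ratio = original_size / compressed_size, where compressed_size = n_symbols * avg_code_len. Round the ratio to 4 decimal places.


original_size = n_symbols * orig_bits = 7044 * 8 = 56352 bits
compressed_size = n_symbols * avg_code_len = 7044 * 5.09 = 35853.96 bits
ratio = original_size / compressed_size = 56352 / 35853.96 = 1.5717

Compression ratio = 1.5717
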